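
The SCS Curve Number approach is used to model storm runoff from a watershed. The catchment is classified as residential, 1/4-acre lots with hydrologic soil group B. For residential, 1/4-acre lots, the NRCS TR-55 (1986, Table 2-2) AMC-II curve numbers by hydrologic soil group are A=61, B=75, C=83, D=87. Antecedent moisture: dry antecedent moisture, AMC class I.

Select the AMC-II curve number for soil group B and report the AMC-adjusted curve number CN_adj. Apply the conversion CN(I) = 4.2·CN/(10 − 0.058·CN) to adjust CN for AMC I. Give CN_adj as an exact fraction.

CN_adj = 6300/113 ≈ 55.752

NRCS table: residential, 1/4-acre lots, soil group B → CN(II) = 75
Dry (AMC I): CN(I) = 4.2·75/(10 − 0.058·75) = 315/(113/20) = 6300/113 ≈ 55.752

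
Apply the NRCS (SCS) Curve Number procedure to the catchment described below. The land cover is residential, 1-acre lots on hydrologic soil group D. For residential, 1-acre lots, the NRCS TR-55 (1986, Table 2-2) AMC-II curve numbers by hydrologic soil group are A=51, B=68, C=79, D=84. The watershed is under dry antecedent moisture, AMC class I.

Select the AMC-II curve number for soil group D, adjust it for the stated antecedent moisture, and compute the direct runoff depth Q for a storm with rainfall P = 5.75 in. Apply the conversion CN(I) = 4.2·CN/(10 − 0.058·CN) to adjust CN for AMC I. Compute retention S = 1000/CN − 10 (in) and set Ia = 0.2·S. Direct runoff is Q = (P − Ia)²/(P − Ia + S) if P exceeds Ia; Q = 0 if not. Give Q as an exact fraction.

NRCS table: residential, 1-acre lots, soil group D → CN(II) = 84
Dry (AMC I): CN(I) = 4.2·84/(10 − 0.058·84) = (1764/5)/(641/125) = 44100/641 ≈ 68.799
Retention S: 1000/CN − 10 with CN=68.799 → S = 2000/441 ≈ 4.535 in
Initial abstraction Ia = S/5 = (2000/441)/5 = 400/441 ≈ 0.907 in
Since P=5.750 > Ia=0.907: effective rainfall P−Ia = 8543/1764 in
Q: (8543/1764)² ÷ (16543/1764) = 72982849/29181852 in (≈ 2.501 in)

Q = 72982849/29181852 in ≈ 2.501 in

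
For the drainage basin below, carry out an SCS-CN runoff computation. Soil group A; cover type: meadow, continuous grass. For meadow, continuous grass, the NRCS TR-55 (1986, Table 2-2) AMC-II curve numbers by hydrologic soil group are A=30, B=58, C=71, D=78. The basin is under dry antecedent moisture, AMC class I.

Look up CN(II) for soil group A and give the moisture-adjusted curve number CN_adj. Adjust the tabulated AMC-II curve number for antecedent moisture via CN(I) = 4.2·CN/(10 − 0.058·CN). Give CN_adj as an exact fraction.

CN_adj = 900/59 ≈ 15.254

NRCS table: meadow, continuous grass, soil group A → CN(II) = 30
Adjust CN=30 to AMC I: 4.2·30/(10 − 0.058·30) → 126 ÷ (413/50) = 900/59 ≈ 15.254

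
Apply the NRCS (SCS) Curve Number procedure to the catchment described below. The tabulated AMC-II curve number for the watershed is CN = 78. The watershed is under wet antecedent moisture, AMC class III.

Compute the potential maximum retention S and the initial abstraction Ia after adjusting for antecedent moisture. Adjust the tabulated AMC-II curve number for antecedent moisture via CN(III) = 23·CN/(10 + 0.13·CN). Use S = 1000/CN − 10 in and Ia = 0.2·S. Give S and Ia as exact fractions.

S = 1100/897 in ≈ 1.226 in; Ia = 220/897 in ≈ 0.245 in

Adjust CN=78 to AMC III: 23·78/(10 + 0.13·78) → 1794 ÷ (1007/50) = 89700/1007 ≈ 89.076
S = 1000/(89700/1007) − 10 = 1100/897 in ≈ 1.226 in
Ia = 0.2·(1100/897) = 220/897 in ≈ 0.245 in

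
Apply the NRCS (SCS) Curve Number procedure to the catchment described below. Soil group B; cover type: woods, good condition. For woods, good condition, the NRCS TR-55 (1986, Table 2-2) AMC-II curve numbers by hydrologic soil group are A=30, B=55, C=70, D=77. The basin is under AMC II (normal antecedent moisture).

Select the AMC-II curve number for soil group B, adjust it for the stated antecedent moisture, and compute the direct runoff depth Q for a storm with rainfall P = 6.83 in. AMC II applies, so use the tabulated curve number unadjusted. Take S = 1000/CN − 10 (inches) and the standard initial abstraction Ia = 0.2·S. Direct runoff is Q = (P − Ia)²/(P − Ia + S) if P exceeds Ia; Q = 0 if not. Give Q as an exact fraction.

Q = 32638369/16184300 in ≈ 2.017 in

NRCS table: woods, good condition, soil group B → CN(II) = 55
Average conditions: CN = 55 (no AMC adjustment).
Retention S: 1000/CN − 10 with CN=55.000 → S = 90/11 ≈ 8.182 in
Ia = 0.2S: 0.2·8.182 = 1.636 in (exactly 18/11)
P − Ia = 6.830 − 1.636 = 5713/1100 ≈ 5.194 in (> 0, runoff occurs)
Q = (5713/1100)²/((5713/1100) + 90/11) = (32638369/1210000)/(14713/1100) = 32638369/16184300 in ≈ 2.017 in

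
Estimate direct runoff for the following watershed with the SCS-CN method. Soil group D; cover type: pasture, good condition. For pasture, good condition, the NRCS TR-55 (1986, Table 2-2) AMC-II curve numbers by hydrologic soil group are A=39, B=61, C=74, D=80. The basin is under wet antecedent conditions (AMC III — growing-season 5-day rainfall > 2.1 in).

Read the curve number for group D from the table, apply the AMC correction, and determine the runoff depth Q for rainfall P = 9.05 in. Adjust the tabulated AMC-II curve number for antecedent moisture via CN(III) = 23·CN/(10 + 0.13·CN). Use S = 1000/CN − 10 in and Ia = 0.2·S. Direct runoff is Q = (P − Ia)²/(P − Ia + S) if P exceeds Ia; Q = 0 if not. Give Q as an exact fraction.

NRCS table: pasture, good condition, soil group D → CN(II) = 80
CN(III) from CN(II)=80: (23·80)/(10 + 0.13·80) = 4600/51 ≈ 90.196
S = 1000/(4600/51) − 10 = 25/23 in ≈ 1.087 in
Ia = 0.2·(25/23) = 5/23 in ≈ 0.217 in
P − Ia = 9.050 − 0.217 = 4063/460 ≈ 8.833 in (> 0, runoff occurs)
Runoff Q = (P−Ia)²/(P−Ia+S) = (8.833)²/(8.833+1.087) = 16507969/2098980 ≈ 7.865 in

Q = 16507969/2098980 in ≈ 7.865 in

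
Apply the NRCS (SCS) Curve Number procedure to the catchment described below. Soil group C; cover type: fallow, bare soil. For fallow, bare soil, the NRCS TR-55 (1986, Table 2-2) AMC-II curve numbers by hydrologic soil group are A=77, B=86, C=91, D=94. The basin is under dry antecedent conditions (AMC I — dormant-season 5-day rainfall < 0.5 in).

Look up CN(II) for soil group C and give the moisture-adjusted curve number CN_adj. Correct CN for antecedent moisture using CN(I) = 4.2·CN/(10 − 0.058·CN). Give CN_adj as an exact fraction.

NRCS table: fallow, bare soil, soil group C → CN(II) = 91
CN(I) from CN(II)=91: (4.2·91)/(10 − 0.058·91) = 63700/787 ≈ 80.940

CN_adj = 63700/787 ≈ 80.940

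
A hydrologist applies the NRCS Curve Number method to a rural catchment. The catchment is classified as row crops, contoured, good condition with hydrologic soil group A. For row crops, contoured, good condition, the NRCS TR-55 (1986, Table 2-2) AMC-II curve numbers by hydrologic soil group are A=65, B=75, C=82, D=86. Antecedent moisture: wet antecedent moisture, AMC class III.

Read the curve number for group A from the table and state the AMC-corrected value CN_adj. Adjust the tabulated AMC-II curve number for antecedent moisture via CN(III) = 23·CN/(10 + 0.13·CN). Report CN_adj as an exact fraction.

NRCS table: row crops, contoured, good condition, soil group A → CN(II) = 65
Wet (AMC III): CN(III) = 23·65/(10 + 0.13·65) = 1495/(369/20) = 29900/369 ≈ 81.030

CN_adj = 29900/369 ≈ 81.030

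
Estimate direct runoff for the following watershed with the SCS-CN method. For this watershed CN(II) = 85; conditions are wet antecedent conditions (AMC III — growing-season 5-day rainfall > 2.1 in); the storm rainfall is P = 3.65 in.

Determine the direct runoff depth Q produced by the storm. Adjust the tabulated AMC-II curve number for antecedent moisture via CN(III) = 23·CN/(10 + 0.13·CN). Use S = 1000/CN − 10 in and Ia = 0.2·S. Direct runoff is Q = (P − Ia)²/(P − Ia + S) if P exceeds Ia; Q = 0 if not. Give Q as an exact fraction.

Q = 747639649/260742260 in ≈ 2.867 in

CN(III) from CN(II)=85: (23·85)/(10 + 0.13·85) = 39100/421 ≈ 92.874
Retention S: 1000/CN − 10 with CN=92.874 → S = 300/391 ≈ 0.767 in
Initial abstraction Ia = S/5 = (300/391)/5 = 60/391 ≈ 0.153 in
P − Ia = 3.650 − 0.153 = 27343/7820 ≈ 3.497 in (> 0, runoff occurs)
Q: (27343/7820)² ÷ (33343/7820) = 747639649/260742260 in (≈ 2.867 in)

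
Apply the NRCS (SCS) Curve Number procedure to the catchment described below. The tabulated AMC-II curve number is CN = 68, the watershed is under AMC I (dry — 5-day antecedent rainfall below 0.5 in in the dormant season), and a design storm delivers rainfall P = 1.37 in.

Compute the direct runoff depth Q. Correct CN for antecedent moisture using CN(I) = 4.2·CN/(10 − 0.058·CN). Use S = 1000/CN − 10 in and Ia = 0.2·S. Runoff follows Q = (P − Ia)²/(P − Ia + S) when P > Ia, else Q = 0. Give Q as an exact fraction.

Q = 0 in ≈ 0.000 in

Dry (AMC I): CN(I) = 4.2·68/(10 − 0.058·68) = (1428/5)/(757/125) = 35700/757 ≈ 47.160
S = 1000/(35700/757) − 10 = 4000/357 in ≈ 11.204 in
Ia = 0.2S: 0.2·11.204 = 2.241 in (exactly 800/357)
P = 1.370 ≤ Ia = 2.241 in: entire storm abstracted, Q = 0.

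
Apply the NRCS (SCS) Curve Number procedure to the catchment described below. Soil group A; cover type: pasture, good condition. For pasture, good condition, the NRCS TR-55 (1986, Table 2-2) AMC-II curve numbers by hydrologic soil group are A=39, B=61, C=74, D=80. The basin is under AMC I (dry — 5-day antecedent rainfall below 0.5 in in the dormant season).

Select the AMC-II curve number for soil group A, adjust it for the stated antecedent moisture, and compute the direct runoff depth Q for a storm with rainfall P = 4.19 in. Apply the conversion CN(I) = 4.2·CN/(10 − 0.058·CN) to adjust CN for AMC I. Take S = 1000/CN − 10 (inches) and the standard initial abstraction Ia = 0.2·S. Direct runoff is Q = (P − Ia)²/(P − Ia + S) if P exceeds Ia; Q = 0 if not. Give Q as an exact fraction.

Q = 0 in ≈ 0.000 in

NRCS table: pasture, good condition, soil group A → CN(II) = 39
Dry (AMC I): CN(I) = 4.2·39/(10 − 0.058·39) = (819/5)/(3869/500) = 81900/3869 ≈ 21.168
Retention S: 1000/CN − 10 with CN=21.168 → S = 30500/819 ≈ 37.241 in
Initial abstraction Ia = S/5 = (30500/819)/5 = 6100/819 ≈ 7.448 in
P = 4.190 ≤ Ia = 7.448 in: entire storm abstracted, Q = 0.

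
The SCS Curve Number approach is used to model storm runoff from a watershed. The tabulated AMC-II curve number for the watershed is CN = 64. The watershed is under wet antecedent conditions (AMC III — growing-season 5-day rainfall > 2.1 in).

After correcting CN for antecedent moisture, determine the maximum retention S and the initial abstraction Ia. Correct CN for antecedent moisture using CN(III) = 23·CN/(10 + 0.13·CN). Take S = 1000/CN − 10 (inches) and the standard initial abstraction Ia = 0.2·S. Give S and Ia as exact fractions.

Wet (AMC III): CN(III) = 23·64/(10 + 0.13·64) = 1472/(458/25) = 18400/229 ≈ 80.349
Retention S: 1000/CN − 10 with CN=80.349 → S = 225/92 ≈ 2.446 in
Initial abstraction Ia = S/5 = (225/92)/5 = 45/92 ≈ 0.489 in

S = 225/92 in ≈ 2.446 in; Ia = 45/92 in ≈ 0.489 in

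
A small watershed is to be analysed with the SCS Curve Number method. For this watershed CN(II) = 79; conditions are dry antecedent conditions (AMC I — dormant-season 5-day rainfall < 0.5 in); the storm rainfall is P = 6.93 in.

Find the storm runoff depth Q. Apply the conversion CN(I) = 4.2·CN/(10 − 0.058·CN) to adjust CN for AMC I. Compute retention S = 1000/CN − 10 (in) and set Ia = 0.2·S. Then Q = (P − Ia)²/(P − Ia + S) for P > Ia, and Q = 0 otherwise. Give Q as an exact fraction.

Dry (AMC I): CN(I) = 4.2·79/(10 − 0.058·79) = (1659/5)/(2709/500) = 7900/129 ≈ 61.240
Max retention: S = 1000/(7900/129) − 10 = 500/79 in (≈ 6.329 in)
Ia = 0.2·(500/79) = 100/79 in ≈ 1.266 in
Excess rainfall: 6.930 − 1.266 = 5.664 in; P > Ia so Q > 0
Q: (44747/7900)² ÷ (94747/7900) = 2002294009/748501300 in (≈ 2.675 in)

Q = 2002294009/748501300 in ≈ 2.675 in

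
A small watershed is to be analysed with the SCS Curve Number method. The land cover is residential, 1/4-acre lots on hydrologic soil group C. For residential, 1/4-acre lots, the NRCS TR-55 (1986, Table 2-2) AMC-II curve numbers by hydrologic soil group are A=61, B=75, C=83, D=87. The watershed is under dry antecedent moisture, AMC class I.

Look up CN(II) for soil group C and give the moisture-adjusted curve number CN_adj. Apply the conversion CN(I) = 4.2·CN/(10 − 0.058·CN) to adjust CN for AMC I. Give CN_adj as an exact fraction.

CN_adj = 174300/2593 ≈ 67.219

NRCS table: residential, 1/4-acre lots, soil group C → CN(II) = 83
Adjust CN=83 to AMC I: 4.2·83/(10 − 0.058·83) → (1743/5) ÷ (2593/500) = 174300/2593 ≈ 67.219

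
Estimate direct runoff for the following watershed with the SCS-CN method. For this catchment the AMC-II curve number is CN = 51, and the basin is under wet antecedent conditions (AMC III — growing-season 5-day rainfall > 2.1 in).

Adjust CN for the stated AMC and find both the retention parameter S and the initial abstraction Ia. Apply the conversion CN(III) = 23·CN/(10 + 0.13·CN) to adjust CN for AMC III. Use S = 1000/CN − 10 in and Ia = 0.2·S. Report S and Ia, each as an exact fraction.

S = 4900/1173 in ≈ 4.177 in; Ia = 980/1173 in ≈ 0.835 in

CN(III) from CN(II)=51: (23·51)/(10 + 0.13·51) = 117300/1663 ≈ 70.535
Max retention: S = 1000/(117300/1663) − 10 = 4900/1173 in (≈ 4.177 in)
Ia = 0.2S: 0.2·4.177 = 0.835 in (exactly 980/1173)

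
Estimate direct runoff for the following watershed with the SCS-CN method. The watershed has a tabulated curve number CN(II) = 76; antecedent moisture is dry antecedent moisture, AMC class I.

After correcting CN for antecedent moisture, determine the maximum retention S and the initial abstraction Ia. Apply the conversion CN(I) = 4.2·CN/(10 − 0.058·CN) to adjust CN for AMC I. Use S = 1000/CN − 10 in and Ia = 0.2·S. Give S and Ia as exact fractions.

S = 1000/133 in ≈ 7.519 in; Ia = 200/133 in ≈ 1.504 in

Adjust CN=76 to AMC I: 4.2·76/(10 − 0.058·76) → (1596/5) ÷ (699/125) = 13300/233 ≈ 57.082
Max retention: S = 1000/(13300/233) − 10 = 1000/133 in (≈ 7.519 in)
Initial abstraction Ia = S/5 = (1000/133)/5 = 200/133 ≈ 1.504 in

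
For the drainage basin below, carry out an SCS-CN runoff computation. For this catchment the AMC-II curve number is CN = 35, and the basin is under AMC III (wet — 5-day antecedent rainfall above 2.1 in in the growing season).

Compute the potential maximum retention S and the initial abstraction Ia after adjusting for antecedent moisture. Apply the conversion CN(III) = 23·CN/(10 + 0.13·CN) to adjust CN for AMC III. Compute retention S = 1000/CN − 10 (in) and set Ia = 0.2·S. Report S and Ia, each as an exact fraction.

CN(III) from CN(II)=35: (23·35)/(10 + 0.13·35) = 16100/291 ≈ 55.326
Retention S: 1000/CN − 10 with CN=55.326 → S = 1300/161 ≈ 8.075 in
Ia = 0.2S: 0.2·8.075 = 1.615 in (exactly 260/161)

S = 1300/161 in ≈ 8.075 in; Ia = 260/161 in ≈ 1.615 in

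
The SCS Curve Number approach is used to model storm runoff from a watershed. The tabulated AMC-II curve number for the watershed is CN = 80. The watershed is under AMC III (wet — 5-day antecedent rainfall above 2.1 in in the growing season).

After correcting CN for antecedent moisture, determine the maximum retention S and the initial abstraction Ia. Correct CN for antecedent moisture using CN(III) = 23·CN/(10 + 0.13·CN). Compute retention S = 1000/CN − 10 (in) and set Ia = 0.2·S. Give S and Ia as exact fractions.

S = 25/23 in ≈ 1.087 in; Ia = 5/23 in ≈ 0.217 in

Adjust CN=80 to AMC III: 23·80/(10 + 0.13·80) → 1840 ÷ (102/5) = 4600/51 ≈ 90.196
S = 1000/(4600/51) − 10 = 25/23 in ≈ 1.087 in
Ia = 0.2S: 0.2·1.087 = 0.217 in (exactly 5/23)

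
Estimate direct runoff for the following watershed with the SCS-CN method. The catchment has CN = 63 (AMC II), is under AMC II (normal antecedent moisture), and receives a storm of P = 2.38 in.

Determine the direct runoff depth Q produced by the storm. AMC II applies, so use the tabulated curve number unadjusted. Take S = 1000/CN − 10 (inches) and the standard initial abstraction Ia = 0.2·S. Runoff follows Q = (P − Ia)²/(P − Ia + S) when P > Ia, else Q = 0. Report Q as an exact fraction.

Q = 14417209/70235550 in ≈ 0.205 in

Average conditions: CN = 63 (no AMC adjustment).
S = 1000/63 − 10 = 370/63 in ≈ 5.873 in
Ia = 0.2S: 0.2·5.873 = 1.175 in (exactly 74/63)
Excess rainfall: 2.380 − 1.175 = 1.205 in; P > Ia so Q > 0
Q = (3797/3150)²/((3797/3150) + 370/63) = (14417209/9922500)/(22297/3150) = 14417209/70235550 in ≈ 0.205 in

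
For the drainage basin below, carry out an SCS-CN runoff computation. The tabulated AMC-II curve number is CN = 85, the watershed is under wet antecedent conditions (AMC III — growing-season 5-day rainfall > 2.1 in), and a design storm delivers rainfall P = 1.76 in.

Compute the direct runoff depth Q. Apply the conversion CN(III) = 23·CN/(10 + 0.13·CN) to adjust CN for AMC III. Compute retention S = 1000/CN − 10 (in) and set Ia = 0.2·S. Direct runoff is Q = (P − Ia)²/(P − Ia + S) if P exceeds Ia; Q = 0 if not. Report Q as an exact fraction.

Q = 61653904/56704775 in ≈ 1.087 in

Wet (AMC III): CN(III) = 23·85/(10 + 0.13·85) = 1955/(421/20) = 39100/421 ≈ 92.874
S = 1000/(39100/421) − 10 = 300/391 in ≈ 0.767 in
Ia = 0.2·(300/391) = 60/391 in ≈ 0.153 in
Since P=1.760 > Ia=0.153: effective rainfall P−Ia = 15704/9775 in
Q: (15704/9775)² ÷ (23204/9775) = 61653904/56704775 in (≈ 1.087 in)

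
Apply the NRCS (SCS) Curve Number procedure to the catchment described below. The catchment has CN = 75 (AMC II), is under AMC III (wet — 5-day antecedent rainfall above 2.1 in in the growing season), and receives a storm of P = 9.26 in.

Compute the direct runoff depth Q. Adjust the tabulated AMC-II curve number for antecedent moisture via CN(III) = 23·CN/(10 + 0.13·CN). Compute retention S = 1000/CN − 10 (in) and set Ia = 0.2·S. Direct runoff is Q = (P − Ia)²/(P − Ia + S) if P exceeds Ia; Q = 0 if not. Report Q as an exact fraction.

Adjust CN=75 to AMC III: 23·75/(10 + 0.13·75) → 1725 ÷ (79/4) = 6900/79 ≈ 87.342
S = 1000/(6900/79) − 10 = 100/69 in ≈ 1.449 in
Ia = 0.2·(100/69) = 20/69 in ≈ 0.290 in
P − Ia = 9.260 − 0.290 = 30947/3450 ≈ 8.970 in (> 0, runoff occurs)
Q: (30947/3450)² ÷ (35947/3450) = 957716809/124017150 in (≈ 7.722 in)

Q = 957716809/124017150 in ≈ 7.722 in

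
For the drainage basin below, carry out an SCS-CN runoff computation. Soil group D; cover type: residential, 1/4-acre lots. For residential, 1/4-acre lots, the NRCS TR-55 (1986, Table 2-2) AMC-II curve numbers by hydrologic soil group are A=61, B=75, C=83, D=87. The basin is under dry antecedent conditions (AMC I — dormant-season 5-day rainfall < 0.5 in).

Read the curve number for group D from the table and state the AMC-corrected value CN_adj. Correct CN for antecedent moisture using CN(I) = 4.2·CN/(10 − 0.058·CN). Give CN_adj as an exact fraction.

NRCS table: residential, 1/4-acre lots, soil group D → CN(II) = 87
Dry (AMC I): CN(I) = 4.2·87/(10 − 0.058·87) = (1827/5)/(2477/500) = 182700/2477 ≈ 73.759

CN_adj = 182700/2477 ≈ 73.759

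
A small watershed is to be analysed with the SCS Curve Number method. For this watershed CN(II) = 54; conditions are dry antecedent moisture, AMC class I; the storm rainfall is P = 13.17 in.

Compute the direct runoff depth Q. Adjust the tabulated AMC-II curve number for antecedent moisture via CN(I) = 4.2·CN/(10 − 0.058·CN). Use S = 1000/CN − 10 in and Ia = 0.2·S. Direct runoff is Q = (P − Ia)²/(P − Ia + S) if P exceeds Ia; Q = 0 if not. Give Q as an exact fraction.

Q = 267019194121/94504101300 in ≈ 2.825 in

Adjust CN=54 to AMC I: 4.2·54/(10 − 0.058·54) → (1134/5) ÷ (1717/250) = 56700/1717 ≈ 33.023
Retention S: 1000/CN − 10 with CN=33.023 → S = 11500/567 ≈ 20.282 in
Initial abstraction Ia = S/5 = (11500/567)/5 = 2300/567 ≈ 4.056 in
Excess rainfall: 13.170 − 4.056 = 9.114 in; P > Ia so Q > 0
Runoff Q = (P−Ia)²/(P−Ia+S) = (9.114)²/(9.114+20.282) = 267019194121/94504101300 ≈ 2.825 in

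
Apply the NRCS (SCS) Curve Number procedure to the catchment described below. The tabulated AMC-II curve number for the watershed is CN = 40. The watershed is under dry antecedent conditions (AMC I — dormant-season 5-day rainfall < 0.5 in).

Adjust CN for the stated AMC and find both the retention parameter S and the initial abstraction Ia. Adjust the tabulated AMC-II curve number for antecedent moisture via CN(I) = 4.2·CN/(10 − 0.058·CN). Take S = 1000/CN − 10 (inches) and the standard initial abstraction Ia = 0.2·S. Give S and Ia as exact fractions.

CN(I) from CN(II)=40: (4.2·40)/(10 − 0.058·40) = 175/8 ≈ 21.875
Retention S: 1000/CN − 10 with CN=21.875 → S = 250/7 ≈ 35.714 in
Initial abstraction Ia = S/5 = (250/7)/5 = 50/7 ≈ 7.143 in

S = 250/7 in ≈ 35.714 in; Ia = 50/7 in ≈ 7.143 in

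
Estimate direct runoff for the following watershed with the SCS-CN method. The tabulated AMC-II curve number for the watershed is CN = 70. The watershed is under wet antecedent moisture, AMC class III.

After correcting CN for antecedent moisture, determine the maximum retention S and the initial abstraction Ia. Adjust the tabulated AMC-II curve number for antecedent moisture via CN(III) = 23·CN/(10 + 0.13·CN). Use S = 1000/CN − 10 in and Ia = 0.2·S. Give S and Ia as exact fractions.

CN(III) from CN(II)=70: (23·70)/(10 + 0.13·70) = 16100/191 ≈ 84.293
Retention S: 1000/CN − 10 with CN=84.293 → S = 300/161 ≈ 1.863 in
Ia = 0.2S: 0.2·1.863 = 0.373 in (exactly 60/161)

S = 300/161 in ≈ 1.863 in; Ia = 60/161 in ≈ 0.373 in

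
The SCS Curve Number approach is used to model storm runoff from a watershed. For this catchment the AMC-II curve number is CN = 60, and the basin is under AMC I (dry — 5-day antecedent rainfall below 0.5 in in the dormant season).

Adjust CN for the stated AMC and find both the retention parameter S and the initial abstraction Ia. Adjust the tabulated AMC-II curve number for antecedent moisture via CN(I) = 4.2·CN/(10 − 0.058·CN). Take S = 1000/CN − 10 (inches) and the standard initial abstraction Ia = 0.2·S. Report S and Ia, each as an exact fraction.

Adjust CN=60 to AMC I: 4.2·60/(10 − 0.058·60) → 252 ÷ (163/25) = 6300/163 ≈ 38.650
Retention S: 1000/CN − 10 with CN=38.650 → S = 1000/63 ≈ 15.873 in
Ia = 0.2·(1000/63) = 200/63 in ≈ 3.175 in

S = 1000/63 in ≈ 15.873 in; Ia = 200/63 in ≈ 3.175 in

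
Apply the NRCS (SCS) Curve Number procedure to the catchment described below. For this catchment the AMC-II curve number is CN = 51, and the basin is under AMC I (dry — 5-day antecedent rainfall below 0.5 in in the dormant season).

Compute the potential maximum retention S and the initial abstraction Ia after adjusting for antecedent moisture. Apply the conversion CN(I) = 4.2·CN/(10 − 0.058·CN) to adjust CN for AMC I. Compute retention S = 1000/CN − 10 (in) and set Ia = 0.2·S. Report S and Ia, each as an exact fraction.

CN(I) from CN(II)=51: (4.2·51)/(10 − 0.058·51) = 15300/503 ≈ 30.417
Max retention: S = 1000/(15300/503) − 10 = 3500/153 in (≈ 22.876 in)
Ia = 0.2S: 0.2·22.876 = 4.575 in (exactly 700/153)

S = 3500/153 in ≈ 22.876 in; Ia = 700/153 in ≈ 4.575 in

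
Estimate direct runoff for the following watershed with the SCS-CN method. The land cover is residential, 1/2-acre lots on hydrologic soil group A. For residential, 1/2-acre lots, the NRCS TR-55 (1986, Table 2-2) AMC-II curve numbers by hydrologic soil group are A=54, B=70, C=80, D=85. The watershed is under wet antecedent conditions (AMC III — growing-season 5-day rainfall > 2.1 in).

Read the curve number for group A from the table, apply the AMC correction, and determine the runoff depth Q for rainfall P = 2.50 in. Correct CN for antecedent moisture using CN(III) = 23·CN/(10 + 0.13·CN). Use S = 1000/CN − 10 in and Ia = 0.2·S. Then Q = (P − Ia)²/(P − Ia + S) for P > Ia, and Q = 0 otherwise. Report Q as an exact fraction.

NRCS table: residential, 1/2-acre lots, soil group A → CN(II) = 54
Wet (AMC III): CN(III) = 23·54/(10 + 0.13·54) = 1242/(851/50) = 2700/37 ≈ 72.973
Retention S: 1000/CN − 10 with CN=72.973 → S = 100/27 ≈ 3.704 in
Ia = 0.2S: 0.2·3.704 = 0.741 in (exactly 20/27)
Since P=2.500 > Ia=0.741: effective rainfall P−Ia = 95/54 in
Q: (95/54)² ÷ (295/54) = 1805/3186 in (≈ 0.567 in)

Q = 1805/3186 in ≈ 0.567 in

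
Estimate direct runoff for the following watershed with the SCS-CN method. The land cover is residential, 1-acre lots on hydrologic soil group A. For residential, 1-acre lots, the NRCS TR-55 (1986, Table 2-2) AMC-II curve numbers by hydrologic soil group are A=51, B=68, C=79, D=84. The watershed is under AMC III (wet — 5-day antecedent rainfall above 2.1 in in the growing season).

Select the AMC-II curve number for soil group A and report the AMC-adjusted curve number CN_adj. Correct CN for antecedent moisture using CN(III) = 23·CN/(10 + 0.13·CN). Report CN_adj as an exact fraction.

CN_adj = 117300/1663 ≈ 70.535

NRCS table: residential, 1-acre lots, soil group A → CN(II) = 51
Wet (AMC III): CN(III) = 23·51/(10 + 0.13·51) = 1173/(1663/100) = 117300/1663 ≈ 70.535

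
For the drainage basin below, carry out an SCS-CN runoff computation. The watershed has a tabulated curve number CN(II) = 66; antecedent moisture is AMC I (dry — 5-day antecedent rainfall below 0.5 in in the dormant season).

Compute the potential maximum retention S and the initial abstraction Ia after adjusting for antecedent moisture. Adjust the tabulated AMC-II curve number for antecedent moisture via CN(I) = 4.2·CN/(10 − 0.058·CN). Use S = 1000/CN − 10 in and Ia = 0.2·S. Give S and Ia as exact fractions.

S = 8500/693 in ≈ 12.266 in; Ia = 1700/693 in ≈ 2.453 in

Dry (AMC I): CN(I) = 4.2·66/(10 − 0.058·66) = (1386/5)/(1543/250) = 69300/1543 ≈ 44.913
Max retention: S = 1000/(69300/1543) − 10 = 8500/693 in (≈ 12.266 in)
Ia = 0.2·(8500/693) = 1700/693 in ≈ 2.453 in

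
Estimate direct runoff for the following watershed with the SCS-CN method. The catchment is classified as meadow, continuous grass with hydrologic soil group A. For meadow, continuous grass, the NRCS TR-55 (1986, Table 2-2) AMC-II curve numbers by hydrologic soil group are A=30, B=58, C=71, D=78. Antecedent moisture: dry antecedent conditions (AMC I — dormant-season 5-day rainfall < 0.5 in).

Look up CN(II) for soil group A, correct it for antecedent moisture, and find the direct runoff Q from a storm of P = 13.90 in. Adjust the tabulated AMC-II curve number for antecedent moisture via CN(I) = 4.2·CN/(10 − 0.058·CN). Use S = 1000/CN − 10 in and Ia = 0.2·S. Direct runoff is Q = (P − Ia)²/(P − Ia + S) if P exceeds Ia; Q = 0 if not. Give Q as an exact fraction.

NRCS table: meadow, continuous grass, soil group A → CN(II) = 30
Dry (AMC I): CN(I) = 4.2·30/(10 − 0.058·30) = 126/(413/50) = 900/59 ≈ 15.254
Retention S: 1000/CN − 10 with CN=15.254 → S = 500/9 ≈ 55.556 in
Ia = 0.2S: 0.2·55.556 = 11.111 in (exactly 100/9)
P − Ia = 13.900 − 11.111 = 251/90 ≈ 2.789 in (> 0, runoff occurs)
Q = (251/90)²/((251/90) + 500/9) = (63001/8100)/(5251/90) = 63001/472590 in ≈ 0.133 in

Q = 63001/472590 in ≈ 0.133 in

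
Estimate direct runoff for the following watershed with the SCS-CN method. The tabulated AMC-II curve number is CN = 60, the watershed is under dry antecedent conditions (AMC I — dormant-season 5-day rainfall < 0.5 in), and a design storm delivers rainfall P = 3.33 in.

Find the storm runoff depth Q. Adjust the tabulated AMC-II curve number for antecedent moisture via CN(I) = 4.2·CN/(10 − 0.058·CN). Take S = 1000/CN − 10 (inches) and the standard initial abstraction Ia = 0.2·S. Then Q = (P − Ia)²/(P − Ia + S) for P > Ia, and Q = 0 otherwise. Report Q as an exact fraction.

Q = 958441/636167700 in ≈ 0.002 in

Dry (AMC I): CN(I) = 4.2·60/(10 − 0.058·60) = 252/(163/25) = 6300/163 ≈ 38.650
Retention S: 1000/CN − 10 with CN=38.650 → S = 1000/63 ≈ 15.873 in
Ia = 0.2·(1000/63) = 200/63 in ≈ 3.175 in
Since P=3.330 > Ia=3.175: effective rainfall P−Ia = 979/6300 in
Runoff Q = (P−Ia)²/(P−Ia+S) = (0.155)²/(0.155+15.873) = 958441/636167700 ≈ 0.002 in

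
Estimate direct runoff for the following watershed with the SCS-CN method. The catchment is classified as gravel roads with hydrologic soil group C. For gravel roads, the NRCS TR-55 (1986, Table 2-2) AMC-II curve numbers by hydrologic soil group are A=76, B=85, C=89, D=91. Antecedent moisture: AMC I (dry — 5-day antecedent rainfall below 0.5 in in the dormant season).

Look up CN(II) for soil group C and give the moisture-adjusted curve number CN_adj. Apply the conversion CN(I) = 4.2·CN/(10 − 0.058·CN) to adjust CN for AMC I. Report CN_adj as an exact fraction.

NRCS table: gravel roads, soil group C → CN(II) = 89
Dry (AMC I): CN(I) = 4.2·89/(10 − 0.058·89) = (1869/5)/(2419/500) = 186900/2419 ≈ 77.263

CN_adj = 186900/2419 ≈ 77.263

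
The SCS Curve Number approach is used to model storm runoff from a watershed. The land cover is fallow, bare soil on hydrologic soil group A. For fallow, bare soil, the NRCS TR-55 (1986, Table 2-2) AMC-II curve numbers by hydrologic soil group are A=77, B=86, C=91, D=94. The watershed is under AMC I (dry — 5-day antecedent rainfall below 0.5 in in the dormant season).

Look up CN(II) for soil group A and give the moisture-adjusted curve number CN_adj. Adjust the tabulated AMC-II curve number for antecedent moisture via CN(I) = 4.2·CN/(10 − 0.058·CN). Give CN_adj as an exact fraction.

CN_adj = 161700/2767 ≈ 58.439

NRCS table: fallow, bare soil, soil group A → CN(II) = 77
Dry (AMC I): CN(I) = 4.2·77/(10 − 0.058·77) = (1617/5)/(2767/500) = 161700/2767 ≈ 58.439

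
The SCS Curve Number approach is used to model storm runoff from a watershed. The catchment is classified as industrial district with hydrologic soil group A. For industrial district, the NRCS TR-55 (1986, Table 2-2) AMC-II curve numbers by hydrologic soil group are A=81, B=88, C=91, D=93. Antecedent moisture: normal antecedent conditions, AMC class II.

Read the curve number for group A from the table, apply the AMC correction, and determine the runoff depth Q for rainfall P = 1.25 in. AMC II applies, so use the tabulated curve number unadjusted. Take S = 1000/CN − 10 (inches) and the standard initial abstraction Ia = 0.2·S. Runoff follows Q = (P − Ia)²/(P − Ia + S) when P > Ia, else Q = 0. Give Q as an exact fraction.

Q = 64009/328212 in ≈ 0.195 in

NRCS table: industrial district, soil group A → CN(II) = 81
CN(II) = 81; AMC II needs no correction.
Max retention: S = 1000/81 − 10 = 190/81 in (≈ 2.346 in)
Initial abstraction Ia = S/5 = (190/81)/5 = 38/81 ≈ 0.469 in
Since P=1.250 > Ia=0.469: effective rainfall P−Ia = 253/324 in
Q = (253/324)²/((253/324) + 190/81) = (64009/104976)/(1013/324) = 64009/328212 in ≈ 0.195 in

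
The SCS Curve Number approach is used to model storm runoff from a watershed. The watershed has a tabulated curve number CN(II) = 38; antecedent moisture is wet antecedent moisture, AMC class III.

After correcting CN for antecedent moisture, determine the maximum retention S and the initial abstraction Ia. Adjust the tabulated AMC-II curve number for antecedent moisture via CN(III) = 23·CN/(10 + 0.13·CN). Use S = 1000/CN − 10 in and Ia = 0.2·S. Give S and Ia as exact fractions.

S = 3100/437 in ≈ 7.094 in; Ia = 620/437 in ≈ 1.419 in

Adjust CN=38 to AMC III: 23·38/(10 + 0.13·38) → 874 ÷ (747/50) = 43700/747 ≈ 58.501
S = 1000/(43700/747) − 10 = 3100/437 in ≈ 7.094 in
Ia = 0.2·(3100/437) = 620/437 in ≈ 1.419 in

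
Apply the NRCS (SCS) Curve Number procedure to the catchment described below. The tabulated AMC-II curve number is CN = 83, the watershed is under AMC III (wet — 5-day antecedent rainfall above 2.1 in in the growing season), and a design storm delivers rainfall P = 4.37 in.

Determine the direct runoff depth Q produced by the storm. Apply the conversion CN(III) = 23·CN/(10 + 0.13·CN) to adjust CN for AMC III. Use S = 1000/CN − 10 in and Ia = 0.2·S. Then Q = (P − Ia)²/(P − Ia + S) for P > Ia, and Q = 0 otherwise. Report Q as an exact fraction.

Q = 640372854289/185217479700 in ≈ 3.457 in

CN(III) from CN(II)=83: (23·83)/(10 + 0.13·83) = 190900/2079 ≈ 91.823
S = 1000/(190900/2079) − 10 = 1700/1909 in ≈ 0.891 in
Initial abstraction Ia = S/5 = (1700/1909)/5 = 340/1909 ≈ 0.178 in
P − Ia = 4.370 − 0.178 = 800233/190900 ≈ 4.192 in (> 0, runoff occurs)
Runoff Q = (P−Ia)²/(P−Ia+S) = (4.192)²/(4.192+0.891) = 640372854289/185217479700 ≈ 3.457 in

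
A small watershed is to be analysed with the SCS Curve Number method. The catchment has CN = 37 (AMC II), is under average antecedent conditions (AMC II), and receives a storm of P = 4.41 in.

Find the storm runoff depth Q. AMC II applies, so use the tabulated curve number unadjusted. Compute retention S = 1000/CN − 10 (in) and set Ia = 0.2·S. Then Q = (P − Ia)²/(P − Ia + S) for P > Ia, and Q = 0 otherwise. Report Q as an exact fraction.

Average conditions: CN = 37 (no AMC adjustment).
S = 1000/37 − 10 = 630/37 in ≈ 17.027 in
Initial abstraction Ia = S/5 = (630/37)/5 = 126/37 ≈ 3.405 in
P − Ia = 4.410 − 3.405 = 3717/3700 ≈ 1.005 in (> 0, runoff occurs)
Runoff Q = (P−Ia)²/(P−Ia+S) = (1.005)²/(1.005+17.027) = 73101/1306100 ≈ 0.056 in

Q = 73101/1306100 in ≈ 0.056 in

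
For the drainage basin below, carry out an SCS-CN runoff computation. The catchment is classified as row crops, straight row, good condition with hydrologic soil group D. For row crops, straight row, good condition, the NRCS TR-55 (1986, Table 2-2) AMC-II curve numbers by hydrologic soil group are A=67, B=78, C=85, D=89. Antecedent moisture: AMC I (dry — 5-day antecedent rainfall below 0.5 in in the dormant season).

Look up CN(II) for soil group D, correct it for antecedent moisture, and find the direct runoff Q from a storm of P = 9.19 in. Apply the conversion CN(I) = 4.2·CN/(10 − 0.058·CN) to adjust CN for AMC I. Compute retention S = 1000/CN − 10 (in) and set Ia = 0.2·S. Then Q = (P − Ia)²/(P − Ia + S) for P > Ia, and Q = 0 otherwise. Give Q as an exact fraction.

NRCS table: row crops, straight row, good condition, soil group D → CN(II) = 89
CN(I) from CN(II)=89: (4.2·89)/(10 − 0.058·89) = 186900/2419 ≈ 77.263
Max retention: S = 1000/(186900/2419) − 10 = 5500/1869 in (≈ 2.943 in)
Ia = 0.2S: 0.2·2.943 = 0.589 in (exactly 1100/1869)
P − Ia = 9.190 − 0.589 = 1607611/186900 ≈ 8.601 in (> 0, runoff occurs)
Q: (1607611/186900)² ÷ (2157611/186900) = 2584413127321/403257495900 in (≈ 6.409 in)

Q = 2584413127321/403257495900 in ≈ 6.409 in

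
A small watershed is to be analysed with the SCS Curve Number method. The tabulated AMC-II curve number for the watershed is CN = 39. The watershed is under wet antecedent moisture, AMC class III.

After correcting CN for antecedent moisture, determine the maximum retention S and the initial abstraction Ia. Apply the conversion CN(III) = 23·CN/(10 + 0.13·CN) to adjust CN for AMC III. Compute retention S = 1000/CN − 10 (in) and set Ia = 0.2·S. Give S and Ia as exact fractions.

Adjust CN=39 to AMC III: 23·39/(10 + 0.13·39) → 897 ÷ (1507/100) = 89700/1507 ≈ 59.522
Retention S: 1000/CN − 10 with CN=59.522 → S = 6100/897 ≈ 6.800 in
Ia = 0.2S: 0.2·6.800 = 1.360 in (exactly 1220/897)

S = 6100/897 in ≈ 6.800 in; Ia = 1220/897 in ≈ 1.360 in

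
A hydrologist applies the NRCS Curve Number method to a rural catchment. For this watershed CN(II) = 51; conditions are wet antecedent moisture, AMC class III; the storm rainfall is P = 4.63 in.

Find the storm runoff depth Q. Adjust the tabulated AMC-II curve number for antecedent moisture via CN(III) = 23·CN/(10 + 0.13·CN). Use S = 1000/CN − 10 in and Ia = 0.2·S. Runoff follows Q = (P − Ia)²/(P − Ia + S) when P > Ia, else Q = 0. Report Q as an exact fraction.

Q = 198113119801/109687112700 in ≈ 1.806 in

CN(III) from CN(II)=51: (23·51)/(10 + 0.13·51) = 117300/1663 ≈ 70.535
Retention S: 1000/CN − 10 with CN=70.535 → S = 4900/1173 ≈ 4.177 in
Ia = 0.2S: 0.2·4.177 = 0.835 in (exactly 980/1173)
P − Ia = 4.630 − 0.835 = 445099/117300 ≈ 3.795 in (> 0, runoff occurs)
Runoff Q = (P−Ia)²/(P−Ia+S) = (3.795)²/(3.795+4.177) = 198113119801/109687112700 ≈ 1.806 in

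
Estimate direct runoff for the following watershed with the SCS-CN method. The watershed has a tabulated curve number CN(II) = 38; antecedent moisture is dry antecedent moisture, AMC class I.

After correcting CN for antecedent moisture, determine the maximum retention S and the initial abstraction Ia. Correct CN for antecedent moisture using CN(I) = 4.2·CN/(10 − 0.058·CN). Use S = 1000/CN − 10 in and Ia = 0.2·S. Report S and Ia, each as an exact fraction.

S = 15500/399 in ≈ 38.847 in; Ia = 3100/399 in ≈ 7.769 in

Dry (AMC I): CN(I) = 4.2·38/(10 − 0.058·38) = (798/5)/(1949/250) = 39900/1949 ≈ 20.472
Max retention: S = 1000/(39900/1949) − 10 = 15500/399 in (≈ 38.847 in)
Ia = 0.2S: 0.2·38.847 = 7.769 in (exactly 3100/399)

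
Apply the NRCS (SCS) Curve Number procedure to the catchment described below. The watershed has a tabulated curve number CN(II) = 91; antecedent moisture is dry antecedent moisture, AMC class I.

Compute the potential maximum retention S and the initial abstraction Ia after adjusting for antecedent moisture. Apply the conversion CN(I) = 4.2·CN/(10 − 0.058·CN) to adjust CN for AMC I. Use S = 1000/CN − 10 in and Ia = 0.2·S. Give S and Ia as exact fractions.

S = 1500/637 in ≈ 2.355 in; Ia = 300/637 in ≈ 0.471 in

Adjust CN=91 to AMC I: 4.2·91/(10 − 0.058·91) → (1911/5) ÷ (2361/500) = 63700/787 ≈ 80.940
Retention S: 1000/CN − 10 with CN=80.940 → S = 1500/637 ≈ 2.355 in
Initial abstraction Ia = S/5 = (1500/637)/5 = 300/637 ≈ 0.471 in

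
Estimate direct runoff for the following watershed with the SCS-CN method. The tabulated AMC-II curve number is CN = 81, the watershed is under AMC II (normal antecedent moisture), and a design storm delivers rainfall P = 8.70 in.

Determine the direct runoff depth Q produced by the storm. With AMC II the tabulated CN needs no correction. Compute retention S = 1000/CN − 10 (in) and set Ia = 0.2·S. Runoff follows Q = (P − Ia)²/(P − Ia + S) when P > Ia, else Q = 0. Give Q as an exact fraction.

Average conditions: CN = 81 (no AMC adjustment).
S = 1000/81 − 10 = 190/81 in ≈ 2.346 in
Ia = 0.2S: 0.2·2.346 = 0.469 in (exactly 38/81)
Excess rainfall: 8.700 − 0.469 = 8.231 in; P > Ia so Q > 0
Runoff Q = (P−Ia)²/(P−Ia+S) = (8.231)²/(8.231+2.346) = 44448889/6939270 ≈ 6.405 in

Q = 44448889/6939270 in ≈ 6.405 in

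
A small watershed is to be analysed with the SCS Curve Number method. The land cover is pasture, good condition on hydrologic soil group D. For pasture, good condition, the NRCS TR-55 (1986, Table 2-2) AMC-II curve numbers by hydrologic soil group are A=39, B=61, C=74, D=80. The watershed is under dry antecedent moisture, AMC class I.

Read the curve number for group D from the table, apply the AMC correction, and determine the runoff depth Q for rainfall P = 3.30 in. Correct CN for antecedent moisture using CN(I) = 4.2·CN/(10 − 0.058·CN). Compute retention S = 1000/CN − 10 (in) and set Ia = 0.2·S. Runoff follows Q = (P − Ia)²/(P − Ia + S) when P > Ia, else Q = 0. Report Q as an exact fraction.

Q = 196249/355530 in ≈ 0.552 in

NRCS table: pasture, good condition, soil group D → CN(II) = 80
CN(I) from CN(II)=80: (4.2·80)/(10 − 0.058·80) = 4200/67 ≈ 62.687
S = 1000/(4200/67) − 10 = 125/21 in ≈ 5.952 in
Ia = 0.2·(125/21) = 25/21 in ≈ 1.190 in
Excess rainfall: 3.300 − 1.190 = 2.110 in; P > Ia so Q > 0
Q: (443/210)² ÷ (1693/210) = 196249/355530 in (≈ 0.552 in)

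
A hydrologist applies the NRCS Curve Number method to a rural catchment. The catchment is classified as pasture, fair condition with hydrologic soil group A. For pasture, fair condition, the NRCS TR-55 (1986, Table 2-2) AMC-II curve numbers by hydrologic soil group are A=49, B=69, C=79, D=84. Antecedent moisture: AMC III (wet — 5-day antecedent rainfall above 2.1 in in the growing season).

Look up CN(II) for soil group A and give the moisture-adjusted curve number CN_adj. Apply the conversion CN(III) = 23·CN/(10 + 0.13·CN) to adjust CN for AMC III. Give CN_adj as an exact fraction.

NRCS table: pasture, fair condition, soil group A → CN(II) = 49
Adjust CN=49 to AMC III: 23·49/(10 + 0.13·49) → 1127 ÷ (1637/100) = 112700/1637 ≈ 68.845

CN_adj = 112700/1637 ≈ 68.845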